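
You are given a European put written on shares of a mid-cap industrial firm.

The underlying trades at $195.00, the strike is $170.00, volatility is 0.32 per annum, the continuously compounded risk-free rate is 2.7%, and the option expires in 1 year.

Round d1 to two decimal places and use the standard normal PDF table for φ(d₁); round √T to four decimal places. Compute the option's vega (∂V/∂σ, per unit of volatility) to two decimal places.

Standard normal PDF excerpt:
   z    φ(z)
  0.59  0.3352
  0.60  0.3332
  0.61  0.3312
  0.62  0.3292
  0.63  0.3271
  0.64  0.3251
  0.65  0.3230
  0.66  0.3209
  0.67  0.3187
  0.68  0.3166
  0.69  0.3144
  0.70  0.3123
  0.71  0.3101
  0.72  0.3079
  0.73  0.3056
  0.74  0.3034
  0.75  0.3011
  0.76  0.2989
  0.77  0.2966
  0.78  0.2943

62.15

σ√T = 0.32 × 1.0000 = 0.3200
d₁ = [ln(195/170) + (0.027 + 0.32²/2)·1] / 0.3200 = [0.1372 + 0.0782] / 0.3200 = 0.6731 ⇒ 0.67
√T = √1 = 1.0000
φ(d₁) = φ(0.67) = 0.3187
vega = S·φ(d₁)·√T = 195·0.3187·1.0000 = 62.1465
(Call and put vega coincide under Black-Scholes.)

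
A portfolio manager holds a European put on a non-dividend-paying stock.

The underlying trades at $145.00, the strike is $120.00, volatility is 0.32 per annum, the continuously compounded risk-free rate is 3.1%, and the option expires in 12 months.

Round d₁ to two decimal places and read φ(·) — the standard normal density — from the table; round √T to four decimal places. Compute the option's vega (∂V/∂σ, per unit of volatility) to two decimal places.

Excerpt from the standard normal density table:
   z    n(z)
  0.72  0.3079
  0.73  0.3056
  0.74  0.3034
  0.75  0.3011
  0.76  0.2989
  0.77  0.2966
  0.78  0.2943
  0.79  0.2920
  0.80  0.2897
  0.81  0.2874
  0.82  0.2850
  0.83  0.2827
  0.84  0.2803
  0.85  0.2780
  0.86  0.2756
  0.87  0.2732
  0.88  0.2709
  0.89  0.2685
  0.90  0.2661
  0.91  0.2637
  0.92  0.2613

40.31

σ√T = 0.32·√1 = 0.3200
d₁ = [ln(145/120) + (0.031 + 0.32²/2)·1] / 0.3200 = [0.1892 + 0.0822] / 0.3200 = 0.8483 which rounds to 0.85
√T = √1 = 1.0000
φ(d₁) = φ(0.85) = 0.2780
vega = S·φ(d₁)·√T = 145·0.2780·1.0000 = 40.3100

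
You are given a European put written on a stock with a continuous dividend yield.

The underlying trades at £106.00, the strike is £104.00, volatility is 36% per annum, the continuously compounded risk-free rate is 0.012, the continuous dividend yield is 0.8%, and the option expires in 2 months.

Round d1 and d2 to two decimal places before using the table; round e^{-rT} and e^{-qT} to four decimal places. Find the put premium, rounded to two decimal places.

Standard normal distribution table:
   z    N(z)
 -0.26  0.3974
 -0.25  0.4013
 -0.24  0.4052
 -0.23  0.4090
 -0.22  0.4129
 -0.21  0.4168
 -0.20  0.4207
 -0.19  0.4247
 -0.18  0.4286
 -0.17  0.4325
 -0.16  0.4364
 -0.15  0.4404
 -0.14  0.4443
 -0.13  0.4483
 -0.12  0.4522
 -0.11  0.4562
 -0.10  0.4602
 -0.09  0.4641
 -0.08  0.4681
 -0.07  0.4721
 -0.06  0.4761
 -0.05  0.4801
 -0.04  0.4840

T = 0.1667;  σ√T = 0.1470
d₁ = [ln(106/104) + (0.012 − 0.008 + ½·0.36²)·0.1667] / (σ√T) = (0.0190 + 0.0115) / 0.1470 = 0.2076 ⇒ 0.21
d₂ = 0.2076 − 0.1470 = 0.0607 ⇒ 0.06
e^(−qT) = e^(−0.008·0.1667) = 0.9987;  e^(−rT) = e^(−0.012·0.1667) = 0.9980
N(−d₂) = N(-0.06) = 0.4761;  N(−d₁) = N(-0.21) = 0.4168
P = 104·0.9980·0.4761 − 106·0.9987·0.4168 = 49.4154 − 44.1234 = 5.2920

£5.29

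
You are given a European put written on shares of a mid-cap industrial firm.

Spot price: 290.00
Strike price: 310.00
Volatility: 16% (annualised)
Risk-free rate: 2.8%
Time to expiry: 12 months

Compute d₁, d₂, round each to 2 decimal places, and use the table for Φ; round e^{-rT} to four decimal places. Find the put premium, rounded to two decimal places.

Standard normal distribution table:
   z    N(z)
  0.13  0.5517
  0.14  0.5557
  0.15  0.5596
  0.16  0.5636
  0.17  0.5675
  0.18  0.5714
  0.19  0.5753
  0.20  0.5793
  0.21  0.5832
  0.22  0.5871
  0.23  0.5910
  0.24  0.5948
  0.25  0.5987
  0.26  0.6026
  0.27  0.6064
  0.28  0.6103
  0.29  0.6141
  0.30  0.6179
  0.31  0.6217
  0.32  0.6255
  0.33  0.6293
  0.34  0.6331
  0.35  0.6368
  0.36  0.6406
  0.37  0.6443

25.11

σ√T = 0.16·√1 = 0.1600
d₁ = [ln(290/310) + (0.028 + 0.16²/2)·1] / 0.1600 = [-0.0667 + 0.0408] / 0.1600 = -0.1618 ≈ -0.16
d₂ = d₁ − σ√T = -0.1618 − 0.1600 = -0.3218 ≈ -0.32
exp(−rT) = exp(−0.028·1) = 0.9724
P = 310·0.9724·N(0.32) − 290·N(0.16) = 310·0.9724·0.6255 − 290·0.5636 = 188.5532 − 163.4440 = 25.1092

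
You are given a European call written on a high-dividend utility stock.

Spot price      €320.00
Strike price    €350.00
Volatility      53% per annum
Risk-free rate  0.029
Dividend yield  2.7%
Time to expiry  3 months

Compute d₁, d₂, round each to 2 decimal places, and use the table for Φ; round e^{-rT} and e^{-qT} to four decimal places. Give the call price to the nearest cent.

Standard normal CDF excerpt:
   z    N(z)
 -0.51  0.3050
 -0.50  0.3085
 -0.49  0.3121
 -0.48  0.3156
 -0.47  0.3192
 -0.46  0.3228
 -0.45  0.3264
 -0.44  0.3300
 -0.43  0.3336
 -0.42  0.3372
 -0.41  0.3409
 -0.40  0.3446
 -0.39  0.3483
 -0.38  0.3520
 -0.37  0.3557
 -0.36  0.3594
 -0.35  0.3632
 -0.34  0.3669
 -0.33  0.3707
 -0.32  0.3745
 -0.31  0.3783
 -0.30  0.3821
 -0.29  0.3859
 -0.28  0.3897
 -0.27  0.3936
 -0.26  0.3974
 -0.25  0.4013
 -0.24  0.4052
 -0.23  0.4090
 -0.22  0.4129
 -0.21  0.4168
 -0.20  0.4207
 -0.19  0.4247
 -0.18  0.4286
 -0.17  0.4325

σ√T = 0.53·√0.25 = 0.2650
d₁ = [ln(320/350) + (0.029 − 0.027 + 0.53²/2)·0.25] / 0.2650 = [-0.0896 + 0.0356] / 0.2650 = -0.2038 ≈ -0.20
d₂ = d₁ − σ√T = -0.2038 − 0.2650 = -0.4688 ≈ -0.47
exp(−qT) = exp(−0.027·0.25) = 0.9933;  exp(−rT) = exp(−0.029·0.25) = 0.9928
N(d₁) = N(-0.20) = 0.4207;  N(d₂) = N(-0.47) = 0.3192
C = 320·0.9933·0.4207 − 350·0.9928·0.3192 = 133.7220 − 110.9156 = 22.8064

€22.81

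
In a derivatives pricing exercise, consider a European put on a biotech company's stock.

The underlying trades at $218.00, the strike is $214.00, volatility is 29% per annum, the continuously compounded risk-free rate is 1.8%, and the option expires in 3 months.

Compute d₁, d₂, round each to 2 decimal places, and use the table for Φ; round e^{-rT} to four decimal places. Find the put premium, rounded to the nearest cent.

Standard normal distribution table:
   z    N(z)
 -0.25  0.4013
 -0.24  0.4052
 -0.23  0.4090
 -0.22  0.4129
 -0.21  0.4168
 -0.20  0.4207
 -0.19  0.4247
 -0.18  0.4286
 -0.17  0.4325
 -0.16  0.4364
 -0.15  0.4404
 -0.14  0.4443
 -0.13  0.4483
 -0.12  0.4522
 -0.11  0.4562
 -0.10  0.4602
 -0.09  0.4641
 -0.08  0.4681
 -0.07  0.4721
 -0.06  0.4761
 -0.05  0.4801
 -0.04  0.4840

$9.71

T = 0.25;  σ√T = 0.1450
d₁ = [ln(218/214) + (0.018 + 0.29²/2)·0.25] / 0.1450 = [0.0185 + 0.0150] / 0.1450 = 0.2313 ≈ 0.23
d₂ = d₁ − σ√T = 0.2313 − 0.1450 = 0.0863 ≈ 0.09
exp(−rT) = exp(−0.018·0.25) = 0.9955
N(−d₂) = N(-0.09) = 0.4641;  N(−d₁) = N(-0.23) = 0.4090
P = 214·0.9955·0.4641 − 218·0.4090 = 98.8705 − 89.1620 = 9.7085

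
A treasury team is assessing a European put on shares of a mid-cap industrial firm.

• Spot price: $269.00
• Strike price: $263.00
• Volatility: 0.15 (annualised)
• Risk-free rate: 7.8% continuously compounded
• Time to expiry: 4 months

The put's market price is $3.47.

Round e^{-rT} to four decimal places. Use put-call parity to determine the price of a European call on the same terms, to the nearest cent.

e^(−rT) = e^(−0.078·0.3333) = 0.9743
Put-call parity: C − P = S − K·e^(−rT) = 269 − 263·0.9743 = 269 − 256.2409 = 12.7591
C = P + (C − P) = 3.47 + (12.7591) = 16.2291

$16.23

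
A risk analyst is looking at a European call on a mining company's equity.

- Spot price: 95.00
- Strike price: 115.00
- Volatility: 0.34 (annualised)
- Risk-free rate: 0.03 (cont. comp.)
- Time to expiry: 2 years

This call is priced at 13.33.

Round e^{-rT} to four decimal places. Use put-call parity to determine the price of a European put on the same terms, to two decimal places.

26.64

e^(−rT) = e^(−0.03·2) = 0.9418
Put-call parity: C − P = S − K·e^(−rT) = 95 − 115·0.9418 = 95 − 108.3070 = -13.3070
P = C − (C − P) = 13.33 − (-13.3070) = 26.6370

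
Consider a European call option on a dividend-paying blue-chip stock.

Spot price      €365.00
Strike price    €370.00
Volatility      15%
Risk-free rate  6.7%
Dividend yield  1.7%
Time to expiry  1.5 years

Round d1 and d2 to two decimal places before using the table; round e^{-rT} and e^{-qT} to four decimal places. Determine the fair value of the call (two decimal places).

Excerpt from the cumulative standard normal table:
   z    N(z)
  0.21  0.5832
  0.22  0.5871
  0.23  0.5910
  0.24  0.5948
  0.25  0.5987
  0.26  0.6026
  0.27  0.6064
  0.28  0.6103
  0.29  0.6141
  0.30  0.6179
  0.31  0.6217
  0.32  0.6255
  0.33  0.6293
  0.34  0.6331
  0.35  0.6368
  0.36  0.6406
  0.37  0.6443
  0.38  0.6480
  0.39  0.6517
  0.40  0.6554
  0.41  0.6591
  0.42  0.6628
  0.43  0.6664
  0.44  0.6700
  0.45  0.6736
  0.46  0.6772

€38.07

σ√T = 0.15·√1.5 = 0.1837
d₁ = [ln(365/370) + (0.067 − 0.017 + ½·0.15²)·1.5] / (σ√T) = (-0.0136 + 0.0919) / 0.1837 = 0.4260 ⇒ 0.43
d₂ = 0.4260 − 0.1837 = 0.2423 ⇒ 0.24
exp(−qT) = exp(−0.017·1.5) = 0.9748;  exp(−rT) = exp(−0.067·1.5) = 0.9044
N(d₁) = N(0.43) = 0.6664;  N(d₂) = N(0.24) = 0.5948
C = 365·0.9748·0.6664 − 370·0.9044·0.5948 = 237.1065 − 199.0367 = 38.0697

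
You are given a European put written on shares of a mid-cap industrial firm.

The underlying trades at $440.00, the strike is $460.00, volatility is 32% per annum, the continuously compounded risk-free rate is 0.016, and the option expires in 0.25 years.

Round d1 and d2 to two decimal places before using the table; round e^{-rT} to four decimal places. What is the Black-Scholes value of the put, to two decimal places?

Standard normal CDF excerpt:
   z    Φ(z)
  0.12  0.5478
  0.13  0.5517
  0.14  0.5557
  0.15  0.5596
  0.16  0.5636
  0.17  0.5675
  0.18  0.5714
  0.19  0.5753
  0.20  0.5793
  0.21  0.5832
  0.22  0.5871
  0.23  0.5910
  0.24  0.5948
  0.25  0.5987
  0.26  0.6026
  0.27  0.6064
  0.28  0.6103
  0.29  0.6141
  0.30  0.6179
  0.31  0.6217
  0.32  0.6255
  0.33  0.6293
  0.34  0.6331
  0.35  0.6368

T = 0.25;  σ√T = 0.1600
d₁ = [ln(440/460) + (0.016 + 0.32²/2)·0.25] / 0.1600 = [-0.0445 + 0.0168] / 0.1600 = -0.1728 → -0.17
d₂ = d₁ − σ√T = -0.1728 − 0.1600 = -0.3328 → -0.33
exp(−rT) = exp(−0.016·0.25) = 0.9960
P = 460·0.9960·N(0.33) − 440·N(0.17) = 460·0.9960·0.6293 − 440·0.5675 = 288.3201 − 249.7000 = 38.6201

$38.62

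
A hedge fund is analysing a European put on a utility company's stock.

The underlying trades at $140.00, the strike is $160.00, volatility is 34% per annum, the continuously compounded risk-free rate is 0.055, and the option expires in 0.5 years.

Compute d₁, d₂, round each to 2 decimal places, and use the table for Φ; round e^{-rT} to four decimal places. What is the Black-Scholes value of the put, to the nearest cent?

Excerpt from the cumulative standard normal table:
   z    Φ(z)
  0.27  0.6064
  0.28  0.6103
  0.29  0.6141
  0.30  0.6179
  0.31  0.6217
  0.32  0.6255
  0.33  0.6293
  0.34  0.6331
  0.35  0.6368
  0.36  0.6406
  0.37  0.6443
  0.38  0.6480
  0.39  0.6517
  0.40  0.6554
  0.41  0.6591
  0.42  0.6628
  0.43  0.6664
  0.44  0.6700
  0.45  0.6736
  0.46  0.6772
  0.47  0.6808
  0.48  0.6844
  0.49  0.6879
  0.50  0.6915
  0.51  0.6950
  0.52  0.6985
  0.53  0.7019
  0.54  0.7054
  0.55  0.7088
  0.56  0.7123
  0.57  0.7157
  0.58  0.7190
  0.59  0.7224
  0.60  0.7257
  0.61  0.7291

$23.31

σ√T = 0.34 × 0.7071 = 0.2404
d₁ = [ln(140/160) + (0.055 + ½·0.34²)·0.5] / (σ√T) = (-0.1335 + 0.0564) / 0.2404 = -0.3208 → -0.32
d₂ = -0.3208 − 0.2404 = -0.5612 → -0.56
exp(−rT) = exp(−0.055·0.5) = 0.9729
N(−d₂) = N(0.56) = 0.7123;  N(−d₁) = N(0.32) = 0.6255
P = 160·0.9729·0.7123 − 140·0.6255 = 110.8795 − 87.5700 = 23.3095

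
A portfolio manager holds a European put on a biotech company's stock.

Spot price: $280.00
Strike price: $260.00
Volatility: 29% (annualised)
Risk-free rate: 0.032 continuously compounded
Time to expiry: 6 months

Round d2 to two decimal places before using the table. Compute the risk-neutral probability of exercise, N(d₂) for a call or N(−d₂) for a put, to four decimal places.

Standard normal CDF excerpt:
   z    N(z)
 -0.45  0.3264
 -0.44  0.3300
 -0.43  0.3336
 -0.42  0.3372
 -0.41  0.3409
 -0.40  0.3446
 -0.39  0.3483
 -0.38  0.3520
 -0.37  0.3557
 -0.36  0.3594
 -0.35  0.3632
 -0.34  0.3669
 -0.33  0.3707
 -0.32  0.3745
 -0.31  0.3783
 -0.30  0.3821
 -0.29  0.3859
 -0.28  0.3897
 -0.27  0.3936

T = 0.5;  σ√T = 0.2051
d₁ = [ln(280/260) + (0.032 + 0.29²/2)·0.5] / 0.2051 = [0.0741 + 0.0370] / 0.2051 = 0.5420 ⇒ 0.54
d₂ = d₁ − σ√T = 0.5420 − 0.2051 = 0.3369 ⇒ 0.34
Pr(exercise) under Q = N(−d₂) = N(-0.34) = 0.3669

0.3669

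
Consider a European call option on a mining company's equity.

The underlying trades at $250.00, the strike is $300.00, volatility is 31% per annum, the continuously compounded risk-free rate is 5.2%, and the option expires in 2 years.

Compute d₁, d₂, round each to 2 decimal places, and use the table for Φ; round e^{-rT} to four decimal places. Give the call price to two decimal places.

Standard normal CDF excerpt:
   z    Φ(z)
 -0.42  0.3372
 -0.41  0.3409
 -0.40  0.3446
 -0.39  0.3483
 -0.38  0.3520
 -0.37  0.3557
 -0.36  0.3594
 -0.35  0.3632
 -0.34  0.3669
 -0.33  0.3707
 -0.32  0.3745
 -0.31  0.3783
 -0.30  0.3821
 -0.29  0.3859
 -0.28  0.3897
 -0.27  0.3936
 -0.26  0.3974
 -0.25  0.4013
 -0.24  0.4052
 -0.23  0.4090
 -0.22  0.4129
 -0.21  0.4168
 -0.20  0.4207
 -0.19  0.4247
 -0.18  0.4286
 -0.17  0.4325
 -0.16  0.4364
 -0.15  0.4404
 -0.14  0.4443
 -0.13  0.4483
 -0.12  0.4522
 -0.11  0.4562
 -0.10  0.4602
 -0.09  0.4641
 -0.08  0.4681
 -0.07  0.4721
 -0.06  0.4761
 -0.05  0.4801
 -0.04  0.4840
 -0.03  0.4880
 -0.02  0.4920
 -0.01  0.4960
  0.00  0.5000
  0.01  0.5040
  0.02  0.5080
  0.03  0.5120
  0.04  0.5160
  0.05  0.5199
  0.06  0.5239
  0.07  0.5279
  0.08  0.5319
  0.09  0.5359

$35.83

T = 2;  σ√T = 0.4384
d₁ = [ln(250/300) + (0.052 + 0.31²/2)·2] / 0.4384 = [-0.1823 + 0.2001] / 0.4384 = 0.0406 → 0.04
d₂ = d₁ − σ√T = 0.0406 − 0.4384 = -0.3979 → -0.40
e^(−rT) = e^(−0.052·2) = 0.9012
C = 250·N(0.04) − 300·0.9012·N(-0.40) = 250·0.5160 − 300·0.9012·0.3446 = 129.0000 − 93.1661 = 35.8339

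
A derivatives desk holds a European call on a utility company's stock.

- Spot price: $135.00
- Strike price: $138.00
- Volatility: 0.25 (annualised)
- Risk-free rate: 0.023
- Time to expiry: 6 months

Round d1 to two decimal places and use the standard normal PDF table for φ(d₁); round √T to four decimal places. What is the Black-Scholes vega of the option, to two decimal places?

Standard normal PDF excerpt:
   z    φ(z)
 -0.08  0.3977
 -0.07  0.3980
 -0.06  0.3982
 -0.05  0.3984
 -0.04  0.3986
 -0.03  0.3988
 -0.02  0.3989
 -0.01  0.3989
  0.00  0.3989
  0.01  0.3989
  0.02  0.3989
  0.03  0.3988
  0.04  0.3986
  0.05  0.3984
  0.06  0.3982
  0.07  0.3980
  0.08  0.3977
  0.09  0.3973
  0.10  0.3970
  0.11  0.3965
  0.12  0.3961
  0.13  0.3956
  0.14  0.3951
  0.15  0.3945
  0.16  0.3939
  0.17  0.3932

38.07

σ√T = 0.25·√0.5 = 0.1768
d₁ = [ln(135/138) + (0.023 + 0.25²/2)·0.5] / 0.1768 = [-0.0220 + 0.0271] / 0.1768 = 0.0291 ⇒ 0.03
√T = √0.5 = 0.7071
φ(d₁) = φ(0.03) = 0.3988
vega = S·φ(d₁)·√T = 135·0.3988·0.7071 = 38.0688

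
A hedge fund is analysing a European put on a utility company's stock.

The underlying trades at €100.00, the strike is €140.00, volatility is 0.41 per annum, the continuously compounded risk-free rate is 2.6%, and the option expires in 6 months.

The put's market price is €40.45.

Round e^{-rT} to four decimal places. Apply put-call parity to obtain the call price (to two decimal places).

exp(−rT) = exp(−0.026·0.5) = 0.9871
Put-call parity: C − P = S − K·e^(−rT) = 100 − 140·0.9871 = 100 − 138.1940 = -38.1940
C = P + (C − P) = 40.45 + (-38.1940) = 2.2560

€2.26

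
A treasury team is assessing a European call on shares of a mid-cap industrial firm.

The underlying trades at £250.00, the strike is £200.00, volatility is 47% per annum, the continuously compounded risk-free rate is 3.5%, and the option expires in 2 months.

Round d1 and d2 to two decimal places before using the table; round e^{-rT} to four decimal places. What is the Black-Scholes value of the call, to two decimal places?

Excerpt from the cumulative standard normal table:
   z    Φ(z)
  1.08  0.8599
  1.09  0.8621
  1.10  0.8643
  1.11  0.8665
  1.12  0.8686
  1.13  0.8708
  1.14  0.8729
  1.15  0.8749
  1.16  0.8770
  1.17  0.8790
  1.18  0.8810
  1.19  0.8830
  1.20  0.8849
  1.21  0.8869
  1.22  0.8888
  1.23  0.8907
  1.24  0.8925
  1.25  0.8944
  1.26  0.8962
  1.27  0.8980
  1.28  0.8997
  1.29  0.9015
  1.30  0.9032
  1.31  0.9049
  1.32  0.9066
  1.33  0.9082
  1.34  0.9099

£53.52

σ√T = 0.47·√0.1667 = 0.1919
d₁ = [ln(250/200) + (0.035 + 0.47²/2)·0.1667] / 0.1919 = [0.2231 + 0.0242] / 0.1919 = 1.2893 ⇒ 1.29
d₂ = d₁ − σ√T = 1.2893 − 0.1919 = 1.0974 ⇒ 1.10
e^(−rT) = e^(−0.035·0.1667) = 0.9942
C = 250·N(1.29) − 200·0.9942·N(1.10) = 250·0.9015 − 200·0.9942·0.8643 = 225.3750 − 171.8574 = 53.5176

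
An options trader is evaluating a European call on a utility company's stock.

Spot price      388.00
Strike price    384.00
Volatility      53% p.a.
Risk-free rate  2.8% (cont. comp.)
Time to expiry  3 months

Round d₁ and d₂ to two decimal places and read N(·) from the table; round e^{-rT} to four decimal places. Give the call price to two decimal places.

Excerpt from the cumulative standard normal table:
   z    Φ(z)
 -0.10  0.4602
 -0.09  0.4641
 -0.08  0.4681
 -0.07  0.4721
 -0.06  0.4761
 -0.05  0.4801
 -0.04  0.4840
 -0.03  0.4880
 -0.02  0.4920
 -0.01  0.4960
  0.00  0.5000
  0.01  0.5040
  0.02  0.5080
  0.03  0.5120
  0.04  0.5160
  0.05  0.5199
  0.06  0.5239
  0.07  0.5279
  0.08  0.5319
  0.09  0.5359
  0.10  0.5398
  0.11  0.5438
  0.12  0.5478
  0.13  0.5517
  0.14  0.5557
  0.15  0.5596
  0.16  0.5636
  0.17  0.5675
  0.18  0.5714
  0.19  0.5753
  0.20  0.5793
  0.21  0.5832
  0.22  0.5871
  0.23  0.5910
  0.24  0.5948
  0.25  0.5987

44.75

σ√T = 0.53 × 0.5000 = 0.2650
d₁ = [ln(388/384) + (0.028 + ½·0.53²)·0.25] / (σ√T) = (0.0104 + 0.0421) / 0.2650 = 0.1980 ⇒ 0.20
d₂ = 0.1980 − 0.2650 = -0.0670 ⇒ -0.07
exp(−rT) = exp(−0.028·0.25) = 0.9930
C = 388·N(0.20) − 384·0.9930·N(-0.07) = 388·0.5793 − 384·0.9930·0.4721 = 224.7684 − 180.0174 = 44.7510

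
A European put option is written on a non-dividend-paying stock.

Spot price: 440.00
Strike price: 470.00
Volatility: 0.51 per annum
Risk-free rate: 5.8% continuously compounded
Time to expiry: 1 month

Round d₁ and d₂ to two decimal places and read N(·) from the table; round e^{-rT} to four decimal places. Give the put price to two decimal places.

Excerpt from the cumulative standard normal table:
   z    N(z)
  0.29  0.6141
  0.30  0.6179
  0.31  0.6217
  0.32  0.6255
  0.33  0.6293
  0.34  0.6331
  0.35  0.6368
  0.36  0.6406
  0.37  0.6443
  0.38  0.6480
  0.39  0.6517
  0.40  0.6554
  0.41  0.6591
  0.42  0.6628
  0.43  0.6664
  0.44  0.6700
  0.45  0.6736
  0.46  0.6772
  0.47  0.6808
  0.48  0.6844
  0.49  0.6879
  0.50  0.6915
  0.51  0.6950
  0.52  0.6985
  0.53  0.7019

43.20

σ√T = 0.51·√0.08333 = 0.1472
d₁ = [ln(440/470) + (0.058 + 0.51²/2)·0.08333] / 0.1472 = [-0.0660 + 0.0157] / 0.1472 = -0.3416 which rounds to -0.34
d₂ = d₁ − σ√T = -0.3416 − 0.1472 = -0.4888 which rounds to -0.49
exp(−rT) = exp(−0.058·0.08333) = 0.9952
N(−d₂) = N(0.49) = 0.6879;  N(−d₁) = N(0.34) = 0.6331
P = 470·0.9952·0.6879 − 440·0.6331 = 321.7611 − 278.5640 = 43.1971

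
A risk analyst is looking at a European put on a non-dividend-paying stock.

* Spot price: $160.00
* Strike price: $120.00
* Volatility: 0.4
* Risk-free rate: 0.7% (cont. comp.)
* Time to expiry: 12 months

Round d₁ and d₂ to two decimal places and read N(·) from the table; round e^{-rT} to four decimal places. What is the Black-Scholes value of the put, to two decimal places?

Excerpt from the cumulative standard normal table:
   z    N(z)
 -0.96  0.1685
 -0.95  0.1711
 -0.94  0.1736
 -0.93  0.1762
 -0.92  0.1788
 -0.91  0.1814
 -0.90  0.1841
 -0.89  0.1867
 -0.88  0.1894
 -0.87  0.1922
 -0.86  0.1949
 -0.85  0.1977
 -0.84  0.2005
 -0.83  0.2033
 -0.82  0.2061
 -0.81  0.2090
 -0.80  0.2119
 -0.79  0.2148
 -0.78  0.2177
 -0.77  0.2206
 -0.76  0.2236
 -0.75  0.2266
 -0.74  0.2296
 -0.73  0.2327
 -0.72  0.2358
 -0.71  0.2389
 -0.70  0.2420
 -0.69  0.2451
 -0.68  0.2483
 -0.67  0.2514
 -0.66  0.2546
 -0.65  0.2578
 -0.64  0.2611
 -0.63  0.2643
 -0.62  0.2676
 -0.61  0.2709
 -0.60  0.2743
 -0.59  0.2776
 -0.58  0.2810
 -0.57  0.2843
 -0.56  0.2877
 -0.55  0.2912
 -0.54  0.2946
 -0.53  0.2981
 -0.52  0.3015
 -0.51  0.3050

T = 1;  σ√T = 0.4000
ln(S/K) + (r + σ²/2)T = ln(160/120) + (0.007 + 0.4²/2)·1 = 0.2877 + 0.0870 = 0.3747
d₁ = 0.3747 / 0.4000 = 0.9367 ⇒ 0.94
d₂ = d₁ − σ√T = 0.9367 − 0.4000 = 0.5367 ⇒ 0.54
e^(−rT) = e^(−0.007·1) = 0.9930
N(−d₂) = N(-0.54) = 0.2946;  N(−d₁) = N(-0.94) = 0.1736
P = 120·0.9930·0.2946 − 160·0.1736 = 35.1045 − 27.7760 = 7.3285

$7.33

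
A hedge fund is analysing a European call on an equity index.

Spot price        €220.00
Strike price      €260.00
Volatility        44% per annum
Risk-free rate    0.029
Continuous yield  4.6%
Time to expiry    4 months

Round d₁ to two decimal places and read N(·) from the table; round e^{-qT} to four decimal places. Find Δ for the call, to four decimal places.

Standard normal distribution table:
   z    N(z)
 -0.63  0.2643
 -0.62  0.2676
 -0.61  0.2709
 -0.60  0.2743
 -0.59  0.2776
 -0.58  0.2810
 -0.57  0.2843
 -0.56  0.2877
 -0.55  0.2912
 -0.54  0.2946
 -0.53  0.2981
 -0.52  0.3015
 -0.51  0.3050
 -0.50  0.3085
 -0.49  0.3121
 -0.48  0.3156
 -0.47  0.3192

σ√T = 0.44 × 0.5774 = 0.2540
d₁ = [ln(220/260) + (0.029 − 0.046 + 0.44²/2)·0.3333] / 0.2540 = [-0.1671 + 0.0266] / 0.2540 = -0.5529 ≈ -0.55
N(d₁) = N(-0.55) = 0.2912
Δ_call = exp(−qT)·N(d₁) = 0.9848·0.2912 = 0.2868

0.2868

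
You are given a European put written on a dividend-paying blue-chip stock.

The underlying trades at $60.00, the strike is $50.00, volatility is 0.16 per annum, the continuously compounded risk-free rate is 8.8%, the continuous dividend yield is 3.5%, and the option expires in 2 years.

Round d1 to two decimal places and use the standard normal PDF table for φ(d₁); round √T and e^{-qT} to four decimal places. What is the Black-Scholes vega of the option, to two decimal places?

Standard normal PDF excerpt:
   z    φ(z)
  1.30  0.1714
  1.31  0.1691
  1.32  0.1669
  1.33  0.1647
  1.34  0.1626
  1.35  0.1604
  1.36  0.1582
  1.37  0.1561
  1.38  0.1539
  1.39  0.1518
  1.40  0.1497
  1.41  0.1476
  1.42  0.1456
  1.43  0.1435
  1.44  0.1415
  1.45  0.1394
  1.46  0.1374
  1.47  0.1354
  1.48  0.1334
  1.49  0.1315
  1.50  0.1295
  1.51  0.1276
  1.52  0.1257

12.01

T = 2;  σ√T = 0.2263
d₁ = [ln(60/50) + (0.088 − 0.035 + 0.16²/2)·2] / 0.2263 = [0.1823 + 0.1316] / 0.2263 = 1.3874 ⇒ 1.39
√T = √2 = 1.4142
φ(d₁) = φ(1.39) = 0.1518
exp(−qT) = exp(−0.035·2) = 0.9324
vega = S·exp(−qT)·φ(d₁)·√T = 60·0.9324·0.1518·1.4142 = 12.0098
(Call and put vega coincide under Black-Scholes.)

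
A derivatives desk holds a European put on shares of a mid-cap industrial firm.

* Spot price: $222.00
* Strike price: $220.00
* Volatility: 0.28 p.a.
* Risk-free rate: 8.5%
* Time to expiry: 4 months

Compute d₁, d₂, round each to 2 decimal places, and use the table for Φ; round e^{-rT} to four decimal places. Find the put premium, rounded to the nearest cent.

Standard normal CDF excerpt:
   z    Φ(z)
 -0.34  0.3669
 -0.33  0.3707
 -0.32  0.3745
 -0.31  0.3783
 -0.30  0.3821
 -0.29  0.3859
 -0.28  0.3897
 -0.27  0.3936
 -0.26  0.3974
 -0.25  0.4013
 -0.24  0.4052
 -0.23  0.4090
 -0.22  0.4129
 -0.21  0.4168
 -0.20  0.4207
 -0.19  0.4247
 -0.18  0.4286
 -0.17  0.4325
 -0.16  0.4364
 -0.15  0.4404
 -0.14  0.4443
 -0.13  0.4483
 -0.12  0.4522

$10.20

T = 0.3333;  σ√T = 0.1617
d₁ = [ln(222/220) + (0.085 + ½·0.28²)·0.3333] / (σ√T) = (0.0090 + 0.0414) / 0.1617 = 0.3121 ⇒ 0.31
d₂ = 0.3121 − 0.1617 = 0.1504 ⇒ 0.15
exp(−rT) = exp(−0.085·0.3333) = 0.9721
P = 220·0.9721·N(-0.15) − 222·N(-0.31) = 220·0.9721·0.4404 − 222·0.3783 = 94.1848 − 83.9826 = 10.2022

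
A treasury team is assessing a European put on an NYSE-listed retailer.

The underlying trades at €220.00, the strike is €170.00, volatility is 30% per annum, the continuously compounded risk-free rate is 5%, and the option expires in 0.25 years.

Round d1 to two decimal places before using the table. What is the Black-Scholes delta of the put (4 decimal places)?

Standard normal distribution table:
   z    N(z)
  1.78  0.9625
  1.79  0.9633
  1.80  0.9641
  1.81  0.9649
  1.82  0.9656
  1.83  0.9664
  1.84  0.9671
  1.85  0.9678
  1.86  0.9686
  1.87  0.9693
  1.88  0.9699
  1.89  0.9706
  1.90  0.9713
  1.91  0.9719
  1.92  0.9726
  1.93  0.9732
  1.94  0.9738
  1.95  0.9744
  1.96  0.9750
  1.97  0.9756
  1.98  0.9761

-0.0301

σ√T = 0.3 × 0.5000 = 0.1500
d₁ = [ln(220/170) + (0.05 + 0.3²/2)·0.25] / 0.1500 = [0.2578 + 0.0238] / 0.1500 = 1.8772 which rounds to 1.88
N(d₁) = N(1.88) = 0.9699
Δ_put = N(d₁) − 1 = 0.9699 − 1 = -0.0301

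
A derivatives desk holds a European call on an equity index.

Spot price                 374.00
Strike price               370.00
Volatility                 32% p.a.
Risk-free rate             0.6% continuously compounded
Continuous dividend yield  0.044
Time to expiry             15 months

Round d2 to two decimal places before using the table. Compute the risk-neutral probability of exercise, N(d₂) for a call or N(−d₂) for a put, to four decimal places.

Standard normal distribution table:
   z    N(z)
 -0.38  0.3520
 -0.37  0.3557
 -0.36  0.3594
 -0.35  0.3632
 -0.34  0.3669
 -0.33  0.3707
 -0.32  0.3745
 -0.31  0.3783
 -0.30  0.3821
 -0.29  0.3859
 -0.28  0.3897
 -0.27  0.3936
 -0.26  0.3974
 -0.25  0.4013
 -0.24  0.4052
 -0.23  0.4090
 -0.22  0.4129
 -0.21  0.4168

0.3897

T = 1.25;  σ√T = 0.3578
d₁ = [ln(374/370) + (0.006 − 0.044 + 0.32²/2)·1.25] / 0.3578 = [0.0108 + 0.0165] / 0.3578 = 0.0762 ⇒ 0.08
d₂ = d₁ − σ√T = 0.0762 − 0.3578 = -0.2816 ⇒ -0.28
Pr(exercise) under Q = N(d₂) = 0.3897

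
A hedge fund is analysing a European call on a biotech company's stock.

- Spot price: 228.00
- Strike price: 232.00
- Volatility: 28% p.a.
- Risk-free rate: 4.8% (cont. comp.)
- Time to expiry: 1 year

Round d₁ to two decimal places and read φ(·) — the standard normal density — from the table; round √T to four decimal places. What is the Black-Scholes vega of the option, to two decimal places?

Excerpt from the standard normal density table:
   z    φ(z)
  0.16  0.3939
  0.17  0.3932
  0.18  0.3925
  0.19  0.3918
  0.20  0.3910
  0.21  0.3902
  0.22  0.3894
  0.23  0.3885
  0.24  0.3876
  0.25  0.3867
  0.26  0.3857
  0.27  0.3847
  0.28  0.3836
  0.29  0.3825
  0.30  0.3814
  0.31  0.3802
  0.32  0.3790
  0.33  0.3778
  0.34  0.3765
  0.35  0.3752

σ√T = 0.28·√1 = 0.2800
d₁ = [ln(228/232) + (0.048 + 0.28²/2)·1] / 0.2800 = [-0.0174 + 0.0872] / 0.2800 = 0.2493 → 0.25
√T = √1 = 1.0000
φ(d₁) = φ(0.25) = 0.3867
vega = S·φ(d₁)·√T = 228·0.3867·1.0000 = 88.1676

88.17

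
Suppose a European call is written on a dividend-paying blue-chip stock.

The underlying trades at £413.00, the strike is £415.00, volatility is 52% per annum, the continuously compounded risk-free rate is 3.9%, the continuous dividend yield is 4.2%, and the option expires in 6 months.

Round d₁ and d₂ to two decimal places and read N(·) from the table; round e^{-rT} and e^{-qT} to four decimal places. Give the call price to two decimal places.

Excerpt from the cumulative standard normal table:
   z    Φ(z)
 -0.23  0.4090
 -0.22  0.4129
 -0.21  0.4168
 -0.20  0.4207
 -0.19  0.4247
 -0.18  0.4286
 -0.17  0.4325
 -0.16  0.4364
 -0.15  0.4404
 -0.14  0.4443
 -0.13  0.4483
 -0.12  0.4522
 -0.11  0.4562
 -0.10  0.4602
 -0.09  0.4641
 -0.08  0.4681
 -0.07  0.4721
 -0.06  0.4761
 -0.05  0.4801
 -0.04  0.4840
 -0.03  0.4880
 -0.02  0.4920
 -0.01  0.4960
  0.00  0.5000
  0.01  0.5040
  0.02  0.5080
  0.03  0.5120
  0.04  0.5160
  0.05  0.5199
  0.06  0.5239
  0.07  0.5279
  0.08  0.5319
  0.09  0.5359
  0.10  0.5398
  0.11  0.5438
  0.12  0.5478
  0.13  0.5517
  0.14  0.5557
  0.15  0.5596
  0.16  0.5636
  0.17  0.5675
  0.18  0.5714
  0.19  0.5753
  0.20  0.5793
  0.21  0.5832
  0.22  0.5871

σ√T = 0.52·√0.5 = 0.3677
ln(S/K) + (r − q + σ²/2)T = ln(413/415) + (0.039 − 0.042 + 0.52²/2)·0.5 = -0.0048 + 0.0661 = 0.0613
d₁ = 0.0613 / 0.3677 = 0.1666 ⇒ 0.17
d₂ = d₁ − σ√T = 0.1666 − 0.3677 = -0.2011 ⇒ -0.20
e^(−qT) = e^(−0.042·0.5) = 0.9792;  e^(−rT) = e^(−0.039·0.5) = 0.9807
N(d₁) = N(0.17) = 0.5675;  N(d₂) = N(-0.20) = 0.4207
C = 413·0.9792·0.5675 − 415·0.9807·0.4207 = 229.5024 − 171.2209 = 58.2815

£58.28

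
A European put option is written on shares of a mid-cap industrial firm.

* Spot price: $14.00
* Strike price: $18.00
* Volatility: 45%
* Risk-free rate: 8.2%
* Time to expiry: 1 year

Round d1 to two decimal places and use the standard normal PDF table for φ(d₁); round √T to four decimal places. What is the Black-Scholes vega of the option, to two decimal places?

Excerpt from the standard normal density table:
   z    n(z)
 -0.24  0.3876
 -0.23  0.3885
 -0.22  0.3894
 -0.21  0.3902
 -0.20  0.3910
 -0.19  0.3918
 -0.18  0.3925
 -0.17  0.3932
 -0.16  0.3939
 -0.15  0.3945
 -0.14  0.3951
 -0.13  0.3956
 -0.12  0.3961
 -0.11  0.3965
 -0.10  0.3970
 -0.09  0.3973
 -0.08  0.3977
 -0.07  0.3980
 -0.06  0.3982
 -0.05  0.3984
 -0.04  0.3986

5.52

σ√T = 0.45 × 1.0000 = 0.4500
d₁ = [ln(14/18) + (0.082 + ½·0.45²)·1] / (σ√T) = (-0.2513 + 0.1833) / 0.4500 = -0.1513 → -0.15
√T = √1 = 1.0000
φ(d₁) = φ(-0.15) = 0.3945
vega = S·φ(d₁)·√T = 14·0.3945·1.0000 = 5.5230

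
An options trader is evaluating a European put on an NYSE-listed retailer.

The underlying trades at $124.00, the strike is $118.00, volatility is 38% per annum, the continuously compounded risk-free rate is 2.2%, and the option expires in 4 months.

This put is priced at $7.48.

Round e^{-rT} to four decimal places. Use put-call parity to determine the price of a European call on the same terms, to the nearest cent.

e^(−rT) = e^(−0.022·0.3333) = 0.9927
Put-call parity: C − P = S − K·e^(−rT) = 124 − 118·0.9927 = 124 − 117.1386 = 6.8614
C = P + (C − P) = 7.48 + (6.8614) = 14.3414

$14.34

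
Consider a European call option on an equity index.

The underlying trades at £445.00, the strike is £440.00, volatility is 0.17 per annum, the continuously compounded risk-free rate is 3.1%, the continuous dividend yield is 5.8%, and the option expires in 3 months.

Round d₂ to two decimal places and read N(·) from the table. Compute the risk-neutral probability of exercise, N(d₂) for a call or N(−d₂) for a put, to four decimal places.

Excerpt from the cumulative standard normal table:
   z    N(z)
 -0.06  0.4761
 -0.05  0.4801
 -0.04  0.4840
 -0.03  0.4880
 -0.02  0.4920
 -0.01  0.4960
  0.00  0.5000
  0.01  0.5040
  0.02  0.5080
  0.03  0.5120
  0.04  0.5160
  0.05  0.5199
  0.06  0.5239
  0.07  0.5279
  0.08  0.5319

σ√T = 0.17 × 0.5000 = 0.0850
d₁ = [ln(445/440) + (0.031 − 0.058 + 0.17²/2)·0.25] / 0.0850 = [0.0113 − 0.0031] / 0.0850 = 0.0960 → 0.10
d₂ = d₁ − σ√T = 0.0960 − 0.0850 = 0.0110 → 0.01
Pr(exercise) under Q = N(d₂) = 0.5040

0.5040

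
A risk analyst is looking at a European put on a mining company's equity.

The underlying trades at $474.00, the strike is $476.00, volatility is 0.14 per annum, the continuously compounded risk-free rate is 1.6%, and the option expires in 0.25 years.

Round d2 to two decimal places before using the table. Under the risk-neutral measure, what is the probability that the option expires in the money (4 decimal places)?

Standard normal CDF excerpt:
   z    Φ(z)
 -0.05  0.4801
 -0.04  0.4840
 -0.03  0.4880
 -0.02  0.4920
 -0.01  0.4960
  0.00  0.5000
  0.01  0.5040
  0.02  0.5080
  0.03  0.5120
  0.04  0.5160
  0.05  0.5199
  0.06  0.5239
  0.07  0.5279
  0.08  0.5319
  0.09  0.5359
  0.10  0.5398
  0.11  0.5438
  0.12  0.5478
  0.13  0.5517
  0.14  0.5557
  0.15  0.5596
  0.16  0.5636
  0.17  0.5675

0.5160

T = 0.25;  σ√T = 0.0700
d₁ = [ln(474/476) + (0.016 + ½·0.14²)·0.25] / (σ√T) = (-0.0042 + 0.0065) / 0.0700 = 0.0320 ≈ 0.03
d₂ = 0.0320 − 0.0700 = -0.0380 ≈ -0.04
Risk-neutral Pr[S_T < K] = N(−d₂) = N(0.04) = 0.5160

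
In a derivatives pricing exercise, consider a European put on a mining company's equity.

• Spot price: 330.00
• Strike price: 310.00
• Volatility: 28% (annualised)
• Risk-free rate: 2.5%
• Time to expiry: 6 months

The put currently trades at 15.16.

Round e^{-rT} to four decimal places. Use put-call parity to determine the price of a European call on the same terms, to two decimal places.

exp(−rT) = exp(−0.025·0.5) = 0.9876
Put-call parity: C − P = S − K·e^(−rT) = 330 − 310·0.9876 = 330 − 306.1560 = 23.8440
C = P + (C − P) = 15.16 + (23.8440) = 39.0040

39.00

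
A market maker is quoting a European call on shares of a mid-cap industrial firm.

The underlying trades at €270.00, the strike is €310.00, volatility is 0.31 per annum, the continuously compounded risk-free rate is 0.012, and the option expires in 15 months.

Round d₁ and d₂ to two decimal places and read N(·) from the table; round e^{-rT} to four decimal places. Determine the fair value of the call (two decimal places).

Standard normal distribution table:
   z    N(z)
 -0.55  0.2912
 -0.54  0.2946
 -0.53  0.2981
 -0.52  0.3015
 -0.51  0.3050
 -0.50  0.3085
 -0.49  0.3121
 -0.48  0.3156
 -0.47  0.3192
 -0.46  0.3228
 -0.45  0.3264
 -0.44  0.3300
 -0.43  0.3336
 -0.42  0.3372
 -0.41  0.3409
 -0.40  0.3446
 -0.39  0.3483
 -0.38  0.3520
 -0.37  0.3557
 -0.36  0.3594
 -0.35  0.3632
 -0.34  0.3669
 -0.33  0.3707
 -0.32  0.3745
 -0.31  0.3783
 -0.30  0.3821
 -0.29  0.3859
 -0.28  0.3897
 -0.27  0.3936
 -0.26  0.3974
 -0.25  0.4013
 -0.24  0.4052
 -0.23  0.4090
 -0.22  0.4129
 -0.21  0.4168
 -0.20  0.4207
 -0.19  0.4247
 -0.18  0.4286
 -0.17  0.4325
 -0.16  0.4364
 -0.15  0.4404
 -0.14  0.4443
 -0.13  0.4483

€24.69

σ√T = 0.31·√1.25 = 0.3466
ln(S/K) + (r + σ²/2)T = ln(270/310) + (0.012 + 0.31²/2)·1.25 = -0.1382 + 0.0751 = -0.0631
d₁ = -0.0631 / 0.3466 = -0.1820 ⇒ -0.18
d₂ = d₁ − σ√T = -0.1820 − 0.3466 = -0.5286 ⇒ -0.53
exp(−rT) = exp(−0.012·1.25) = 0.9851
N(d₁) = N(-0.18) = 0.4286;  N(d₂) = N(-0.53) = 0.2981
C = 270·0.4286 − 310·0.9851·0.2981 = 115.7220 − 91.0341 = 24.6879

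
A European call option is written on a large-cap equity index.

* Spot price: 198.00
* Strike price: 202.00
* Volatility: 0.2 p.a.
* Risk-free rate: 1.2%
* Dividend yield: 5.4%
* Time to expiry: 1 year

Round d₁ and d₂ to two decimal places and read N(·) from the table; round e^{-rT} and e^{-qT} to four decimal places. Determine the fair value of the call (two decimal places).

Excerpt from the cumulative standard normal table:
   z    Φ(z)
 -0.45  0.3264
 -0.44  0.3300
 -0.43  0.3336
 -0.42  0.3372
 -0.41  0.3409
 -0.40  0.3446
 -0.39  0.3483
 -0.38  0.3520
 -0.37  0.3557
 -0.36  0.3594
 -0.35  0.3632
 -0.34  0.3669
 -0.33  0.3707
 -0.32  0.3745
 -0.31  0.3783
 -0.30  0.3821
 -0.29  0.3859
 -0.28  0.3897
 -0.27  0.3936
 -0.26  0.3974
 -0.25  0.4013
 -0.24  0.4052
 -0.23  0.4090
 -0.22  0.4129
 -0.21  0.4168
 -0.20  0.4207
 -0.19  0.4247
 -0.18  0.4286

10.14

T = 1;  σ√T = 0.2000
ln(S/K) + (r − q + σ²/2)T = ln(198/202) + (0.012 − 0.054 + 0.2²/2)·1 = -0.0200 − 0.0220 = -0.0420
d₁ = -0.0420 / 0.2000 = -0.2100 which rounds to -0.21
d₂ = d₁ − σ√T = -0.2100 − 0.2000 = -0.4100 which rounds to -0.41
e^(−qT) = e^(−0.054·1) = 0.9474;  e^(−rT) = e^(−0.012·1) = 0.9881
C = 198·0.9474·N(-0.21) − 202·0.9881·N(-0.41) = 198·0.9474·0.4168 − 202·0.9881·0.3409 = 78.1855 − 68.0423 = 10.1432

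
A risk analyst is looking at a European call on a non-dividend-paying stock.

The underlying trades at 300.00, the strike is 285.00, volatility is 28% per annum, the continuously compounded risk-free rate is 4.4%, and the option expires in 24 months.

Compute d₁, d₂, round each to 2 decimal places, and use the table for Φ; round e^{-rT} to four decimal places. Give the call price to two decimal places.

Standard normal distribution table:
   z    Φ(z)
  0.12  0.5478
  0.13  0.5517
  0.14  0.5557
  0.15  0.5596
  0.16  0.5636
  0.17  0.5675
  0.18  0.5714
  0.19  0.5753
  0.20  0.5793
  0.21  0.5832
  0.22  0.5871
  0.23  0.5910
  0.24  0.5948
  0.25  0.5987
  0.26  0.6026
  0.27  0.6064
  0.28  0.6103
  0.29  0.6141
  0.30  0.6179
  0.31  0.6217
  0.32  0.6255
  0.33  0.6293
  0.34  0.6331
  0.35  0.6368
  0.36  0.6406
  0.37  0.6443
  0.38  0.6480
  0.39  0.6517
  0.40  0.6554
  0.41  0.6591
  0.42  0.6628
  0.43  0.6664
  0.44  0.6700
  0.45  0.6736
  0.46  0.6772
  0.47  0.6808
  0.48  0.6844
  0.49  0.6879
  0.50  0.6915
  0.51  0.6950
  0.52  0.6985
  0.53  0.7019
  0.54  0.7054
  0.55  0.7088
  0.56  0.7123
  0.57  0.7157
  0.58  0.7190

66.58

σ√T = 0.28 × 1.4142 = 0.3960
ln(S/K) + (r + σ²/2)T = ln(300/285) + (0.044 + 0.28²/2)·2 = 0.0513 + 0.1664 = 0.2177
d₁ = 0.2177 / 0.3960 = 0.5498 ⇒ 0.55
d₂ = d₁ − σ√T = 0.5498 − 0.3960 = 0.1538 ⇒ 0.15
exp(−rT) = exp(−0.044·2) = 0.9158
C = 300·N(0.55) − 285·0.9158·N(0.15) = 300·0.7088 − 285·0.9158·0.5596 = 212.6400 − 146.0573 = 66.5827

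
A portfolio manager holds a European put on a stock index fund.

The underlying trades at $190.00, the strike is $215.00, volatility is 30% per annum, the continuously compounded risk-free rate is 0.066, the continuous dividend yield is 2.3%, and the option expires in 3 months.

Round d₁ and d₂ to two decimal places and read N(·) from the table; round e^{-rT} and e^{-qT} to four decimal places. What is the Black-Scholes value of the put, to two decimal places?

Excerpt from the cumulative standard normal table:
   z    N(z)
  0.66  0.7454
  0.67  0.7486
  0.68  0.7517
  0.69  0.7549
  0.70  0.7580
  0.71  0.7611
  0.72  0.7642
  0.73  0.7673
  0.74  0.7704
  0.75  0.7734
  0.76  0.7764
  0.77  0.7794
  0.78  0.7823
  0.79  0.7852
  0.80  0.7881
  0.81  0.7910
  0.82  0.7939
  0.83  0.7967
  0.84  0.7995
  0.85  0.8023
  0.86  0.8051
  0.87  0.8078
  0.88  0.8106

σ√T = 0.3·√0.25 = 0.1500
ln(S/K) + (r − q + σ²/2)T = ln(190/215) + (0.066 − 0.023 + 0.3²/2)·0.25 = -0.1236 + 0.0220 = -0.1016
d₁ = -0.1016 / 0.1500 = -0.6774 ≈ -0.68
d₂ = d₁ − σ√T = -0.6774 − 0.1500 = -0.8274 ≈ -0.83
e^(−qT) = e^(−0.023·0.25) = 0.9943;  e^(−rT) = e^(−0.066·0.25) = 0.9836
N(−d₂) = N(0.83) = 0.7967;  N(−d₁) = N(0.68) = 0.7517
P = 215·0.9836·0.7967 − 190·0.9943·0.7517 = 168.4813 − 142.0089 = 26.4724

$26.47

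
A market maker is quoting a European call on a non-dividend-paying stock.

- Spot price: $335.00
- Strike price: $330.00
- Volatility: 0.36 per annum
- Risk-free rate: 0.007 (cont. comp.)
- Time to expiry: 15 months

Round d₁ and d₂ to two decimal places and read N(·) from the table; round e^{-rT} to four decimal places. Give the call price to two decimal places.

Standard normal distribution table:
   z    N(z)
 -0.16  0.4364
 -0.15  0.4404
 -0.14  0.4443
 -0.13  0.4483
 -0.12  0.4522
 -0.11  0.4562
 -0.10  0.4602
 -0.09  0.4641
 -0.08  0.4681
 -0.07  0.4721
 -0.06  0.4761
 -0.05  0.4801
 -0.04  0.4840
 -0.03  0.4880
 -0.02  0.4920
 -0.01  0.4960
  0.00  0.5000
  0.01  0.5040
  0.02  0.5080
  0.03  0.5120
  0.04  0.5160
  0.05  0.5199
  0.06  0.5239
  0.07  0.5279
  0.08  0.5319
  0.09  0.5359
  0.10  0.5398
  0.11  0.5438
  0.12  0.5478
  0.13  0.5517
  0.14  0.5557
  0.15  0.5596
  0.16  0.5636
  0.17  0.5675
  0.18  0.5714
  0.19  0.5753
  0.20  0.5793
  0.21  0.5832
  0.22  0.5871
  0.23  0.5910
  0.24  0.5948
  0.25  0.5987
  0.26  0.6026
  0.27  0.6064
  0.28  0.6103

σ√T = 0.36 × 1.1180 = 0.4025
d₁ = [ln(335/330) + (0.007 + ½·0.36²)·1.25] / (σ√T) = (0.0150 + 0.0897) / 0.4025 = 0.2603 ⇒ 0.26
d₂ = 0.2603 − 0.4025 = -0.1421 ⇒ -0.14
exp(−rT) = exp(−0.007·1.25) = 0.9913
N(d₁) = N(0.26) = 0.6026;  N(d₂) = N(-0.14) = 0.4443
C = 335·0.6026 − 330·0.9913·0.4443 = 201.8710 − 145.3434 = 56.5276

$56.53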